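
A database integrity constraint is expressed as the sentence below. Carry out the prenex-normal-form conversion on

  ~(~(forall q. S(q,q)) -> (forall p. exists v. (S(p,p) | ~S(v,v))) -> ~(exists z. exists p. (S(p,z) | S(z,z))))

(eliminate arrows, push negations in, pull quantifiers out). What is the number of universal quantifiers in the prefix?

1

Rewrite implications/biconditionals: A → B as ¬A ∨ B.
  ~(~~(forall q. S(q,q)) | ~(forall p. exists v. (S(p,p) | ~S(v,v))) | ~(exists z. exists p. (S(p,z) | S(z,z))))
Push ¬ through the quantifiers and connectives to reach negation normal form:
  (exists q. ~S(q,q)) & (forall p. exists v. (S(p,p) | ~S(v,v))) & (exists z. exists p. (S(p,z) | S(z,z)))
Standardize variables apart so no two quantifiers bind the same name: p↦v1.
  (exists q. ~S(q,q)) & (forall p. exists v. (S(p,p) | ~S(v,v))) & (exists z. exists v1. (S(v1,z) | S(z,z)))
Extract every quantifier outward, since the variables are now distinct and don't occur free across branches:
  exists q. forall p. exists v. exists z. exists v1. (~S(q,q) & (S(p,p) | ~S(v,v)) & (S(v1,z) | S(z,z)))
The prefix is exists q forall p exists v exists z exists v1: 1 universal, 4 existential.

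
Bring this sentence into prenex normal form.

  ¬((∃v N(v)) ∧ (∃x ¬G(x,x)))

Push ¬ through the quantifiers and connectives to reach negation normal form:
  (∀v ¬N(v)) ∨ (∀x G(x,x))
Pull the quantifiers to the front (each side's bound variable is not free in the other side):
  ∀v ∀x (¬N(v) ∨ G(x,x))

∀v ∀x (¬N(v) ∨ G(x,x))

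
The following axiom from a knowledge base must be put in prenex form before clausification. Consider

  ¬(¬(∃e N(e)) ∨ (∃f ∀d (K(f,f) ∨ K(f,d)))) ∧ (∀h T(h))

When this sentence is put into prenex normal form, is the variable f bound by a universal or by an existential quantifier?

universal

Push ¬ through the quantifiers and connectives to reach negation normal form:
  (∃e N(e)) ∧ (∀f ∃d (¬K(f,f) ∧ ¬K(f,d))) ∧ (∀h T(h))
Finally move all quantifiers to the prefix:
  ∃e ∀f ∃d ∀h (N(e) ∧ ¬K(f,f) ∧ ¬K(f,d) ∧ T(h))
The quantifier ∃f sits under an odd number of negations, so it flips to ∀f.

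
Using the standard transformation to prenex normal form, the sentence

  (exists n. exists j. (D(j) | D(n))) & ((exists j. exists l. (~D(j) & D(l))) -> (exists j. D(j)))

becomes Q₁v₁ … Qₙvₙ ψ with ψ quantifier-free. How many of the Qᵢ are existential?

Rewrite implications/biconditionals: A → B as ¬A ∨ B.
  (exists n. exists j. (D(j) | D(n))) & (~(exists j. exists l. (~D(j) & D(l))) | (exists j. D(j)))
Drive negations inward (¬∀x A ≡ ∃x ¬A, ¬∃x A ≡ ∀x ¬A, De Morgan for ∧/∨):
  (exists n. exists j. (D(j) | D(n))) & ((forall j. forall l. (D(j) | ~D(l))) | (exists j. D(j)))
Standardize variables apart so no two quantifiers bind the same name: j↦c, j↦a.
  (exists n. exists j. (D(j) | D(n))) & ((forall c. forall l. (D(c) | ~D(l))) | (exists a. D(a)))
Pull the quantifiers to the front (each side's bound variable is not free in the other side):
  exists n. exists j. forall c. forall l. exists a. ((D(j) | D(n)) & (D(c) | ~D(l) | D(a)))
The prefix is exists n exists j forall c forall l exists a: 2 universal, 3 existential.

3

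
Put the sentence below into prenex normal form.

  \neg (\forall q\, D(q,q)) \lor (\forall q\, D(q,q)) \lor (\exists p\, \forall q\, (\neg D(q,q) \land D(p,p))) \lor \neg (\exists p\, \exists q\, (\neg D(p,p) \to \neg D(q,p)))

\exists q\, \forall z1\, \exists p\, \forall y\, \forall w\, \forall x\, (\neg D(q,q) \lor D(z1,z1) \lor \neg D(y,y) \land D(p,p) \lor \neg D(w,w) \land D(x,w))

First replace A → B with ¬A ∨ B.
  \neg (\forall q\, D(q,q)) \lor (\forall q\, D(q,q)) \lor (\exists p\, \forall q\, (\neg D(q,q) \land D(p,p))) \lor \neg (\exists p\, \exists q\, (\neg \neg D(p,p) \lor \neg D(q,p)))
Move each ¬ inward, flipping quantifiers it crosses:
  (\exists q\, \neg D(q,q)) \lor (\forall q\, D(q,q)) \lor (\exists p\, \forall q\, (\neg D(q,q) \land D(p,p))) \lor (\forall p\, \forall q\, (\neg D(p,p) \land D(q,p)))
Standardize variables apart so no two quantifiers bind the same name: q↦z1, q↦y, p↦w, q↦x.
  (\exists q\, \neg D(q,q)) \lor (\forall z1\, D(z1,z1)) \lor (\exists p\, \forall y\, (\neg D(y,y) \land D(p,p))) \lor (\forall w\, \forall x\, (\neg D(w,w) \land D(x,w)))
Pull the quantifiers to the front (each side's bound variable is not free in the other side):
  \exists q\, \forall z1\, \exists p\, \forall y\, \forall w\, \forall x\, (\neg D(q,q) \lor D(z1,z1) \lor \neg D(y,y) \land D(p,p) \lor \neg D(w,w) \land D(x,w))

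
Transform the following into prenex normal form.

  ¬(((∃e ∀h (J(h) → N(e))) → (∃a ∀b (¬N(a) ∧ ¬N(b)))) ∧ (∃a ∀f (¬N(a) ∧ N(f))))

Eliminate → and ↔ using ¬ and ∨.
  ¬((¬(∃e ∀h (¬J(h) ∨ N(e))) ∨ (∃a ∀b (¬N(a) ∧ ¬N(b)))) ∧ (∃a ∀f (¬N(a) ∧ N(f))))
Push ¬ through the quantifiers and connectives to reach negation normal form:
  (∃e ∀h (¬J(h) ∨ N(e))) ∧ (∀a ∃b (N(a) ∨ N(b))) ∨ (∀a ∃f (N(a) ∨ ¬N(f)))
Give each quantifier a distinct variable: a↦v1.
  (∃e ∀h (¬J(h) ∨ N(e))) ∧ (∀a ∃b (N(a) ∨ N(b))) ∨ (∀v1 ∃f (N(v1) ∨ ¬N(f)))
Pull the quantifiers to the front (each side's bound variable is not free in the other side):
  ∃e ∀h ∀a ∃b ∀v1 ∃f ((¬J(h) ∨ N(e)) ∧ (N(a) ∨ N(b)) ∨ N(v1) ∨ ¬N(f))

∃e ∀h ∀a ∃b ∀v1 ∃f ((¬J(h) ∨ N(e)) ∧ (N(a) ∨ N(b)) ∨ N(v1) ∨ ¬N(f))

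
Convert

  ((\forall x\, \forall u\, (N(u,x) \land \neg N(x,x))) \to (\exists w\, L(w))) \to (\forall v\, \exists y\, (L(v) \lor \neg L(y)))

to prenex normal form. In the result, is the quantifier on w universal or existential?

universal

Rewrite implications/biconditionals: A → B as ¬A ∨ B.
  \neg (\neg (\forall x\, \forall u\, (N(u,x) \land \neg N(x,x))) \lor (\exists w\, L(w))) \lor (\forall v\, \exists y\, (L(v) \lor \neg L(y)))
Move each ¬ inward, flipping quantifiers it crosses:
  (\forall x\, \forall u\, (N(u,x) \land \neg N(x,x))) \land (\forall w\, \neg L(w)) \lor (\forall v\, \exists y\, (L(v) \lor \neg L(y)))
All bound variables are already distinct, so no renaming is needed.
Extract every quantifier outward, since the variables are now distinct and don't occur free across branches:
  \forall x\, \forall u\, \forall w\, \forall v\, \exists y\, (N(u,x) \land \neg N(x,x) \land \neg L(w) \lor L(v) \lor \neg L(y))
The quantifier \exists w sits under an odd number of negations (counting the antecedent side of each →), so it flips to \forall w.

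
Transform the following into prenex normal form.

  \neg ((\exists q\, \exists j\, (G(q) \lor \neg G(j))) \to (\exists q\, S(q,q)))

\exists q\, \exists j\, \forall s\, ((G(q) \lor \neg G(j)) \land \neg S(s,s))

Eliminate → and ↔ using ¬ and ∨.
  \neg (\neg (\exists q\, \exists j\, (G(q) \lor \neg G(j))) \lor (\exists q\, S(q,q)))
Push ¬ through the quantifiers and connectives to reach negation normal form:
  (\exists q\, \exists j\, (G(q) \lor \neg G(j))) \land (\forall q\, \neg S(q,q))
Give each quantifier a distinct variable: q↦s.
  (\exists q\, \exists j\, (G(q) \lor \neg G(j))) \land (\forall s\, \neg S(s,s))
Extract every quantifier outward, since the variables are now distinct and don't occur free across branches:
  \exists q\, \exists j\, \forall s\, ((G(q) \lor \neg G(j)) \land \neg S(s,s))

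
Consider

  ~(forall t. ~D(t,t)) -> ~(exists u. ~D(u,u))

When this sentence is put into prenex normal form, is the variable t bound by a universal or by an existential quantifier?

Rewrite implications/biconditionals: A → B as ¬A ∨ B.
  ~~(forall t. ~D(t,t)) | ~(exists u. ~D(u,u))
Drive negations inward (¬∀x A ≡ ∃x ¬A, ¬∃x A ≡ ∀x ¬A, De Morgan for ∧/∨):
  (forall t. ~D(t,t)) | (forall u. D(u,u))
Finally move all quantifiers to the prefix:
  forall t. forall u. (~D(t,t) | D(u,u))
The quantifier forall t sits under an even number of negations (counting the antecedent side of each →), so it remains universal.

universal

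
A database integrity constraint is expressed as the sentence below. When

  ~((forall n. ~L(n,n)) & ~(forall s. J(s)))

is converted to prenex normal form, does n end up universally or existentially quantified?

Drive negations inward (¬∀x A ≡ ∃x ¬A, ¬∃x A ≡ ∀x ¬A, De Morgan for ∧/∨):
  (exists n. L(n,n)) | (forall s. J(s))
All bound variables are already distinct, so no renaming is needed.
Extract every quantifier outward, since the variables are now distinct and don't occur free across branches:
  exists n. forall s. (L(n,n) | J(s))
The quantifier forall n sits under an odd number of negations, so it flips to exists n.

existential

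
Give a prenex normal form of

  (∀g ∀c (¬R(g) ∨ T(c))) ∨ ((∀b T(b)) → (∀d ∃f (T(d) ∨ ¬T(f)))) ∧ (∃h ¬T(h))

Eliminate → and ↔ using ¬ and ∨.
  (∀g ∀c (¬R(g) ∨ T(c))) ∨ (¬(∀b T(b)) ∨ (∀d ∃f (T(d) ∨ ¬T(f)))) ∧ (∃h ¬T(h))
Push ¬ through the quantifiers and connectives to reach negation normal form:
  (∀g ∀c (¬R(g) ∨ T(c))) ∨ ((∃b ¬T(b)) ∨ (∀d ∃f (T(d) ∨ ¬T(f)))) ∧ (∃h ¬T(h))
All bound variables are already distinct, so no renaming is needed.
Finally move all quantifiers to the prefix:
  ∀g ∀c ∃b ∀d ∃f ∃h (¬R(g) ∨ T(c) ∨ (¬T(b) ∨ T(d) ∨ ¬T(f)) ∧ ¬T(h))

∀g ∀c ∃b ∀d ∃f ∃h (¬R(g) ∨ T(c) ∨ (¬T(b) ∨ T(d) ∨ ¬T(f)) ∧ ¬T(h))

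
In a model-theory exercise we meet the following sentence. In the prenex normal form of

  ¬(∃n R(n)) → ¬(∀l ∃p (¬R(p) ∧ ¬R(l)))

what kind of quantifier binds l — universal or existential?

Eliminate → and ↔ using ¬ and ∨.
  ¬¬(∃n R(n)) ∨ ¬(∀l ∃p (¬R(p) ∧ ¬R(l)))
Move each ¬ inward, flipping quantifiers it crosses:
  (∃n R(n)) ∨ (∃l ∀p (R(p) ∨ R(l)))
All bound variables are already distinct, so no renaming is needed.
Pull the quantifiers to the front (each side's bound variable is not free in the other side):
  ∃n ∃l ∀p (R(n) ∨ R(p) ∨ R(l))
The quantifier ∀l sits under an odd number of negations (counting the antecedent side of each →), so it flips to ∃l.

existential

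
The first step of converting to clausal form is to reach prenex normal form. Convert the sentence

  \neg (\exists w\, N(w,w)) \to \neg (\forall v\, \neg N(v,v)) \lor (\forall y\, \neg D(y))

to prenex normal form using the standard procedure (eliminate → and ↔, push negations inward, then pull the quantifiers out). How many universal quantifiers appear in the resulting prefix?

1

First replace A → B with ¬A ∨ B.
  \neg \neg (\exists w\, N(w,w)) \lor \neg (\forall v\, \neg N(v,v)) \lor (\forall y\, \neg D(y))
Push ¬ through the quantifiers and connectives to reach negation normal form:
  (\exists w\, N(w,w)) \lor (\exists v\, N(v,v)) \lor (\forall y\, \neg D(y))
Pull the quantifiers to the front (each side's bound variable is not free in the other side):
  \exists w\, \exists v\, \forall y\, (N(w,w) \lor N(v,v) \lor \neg D(y))
The prefix is \exists w \exists v \forall y: 1 universal, 2 existential.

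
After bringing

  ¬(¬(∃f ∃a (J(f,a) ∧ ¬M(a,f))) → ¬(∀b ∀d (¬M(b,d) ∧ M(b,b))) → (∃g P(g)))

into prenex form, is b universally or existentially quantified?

Eliminate → and ↔ using ¬ and ∨.
  ¬(¬¬(∃f ∃a (J(f,a) ∧ ¬M(a,f))) ∨ ¬¬(∀b ∀d (¬M(b,d) ∧ M(b,b))) ∨ (∃g P(g)))
Push ¬ through the quantifiers and connectives to reach negation normal form:
  (∀f ∀a (¬J(f,a) ∨ M(a,f))) ∧ (∃b ∃d (M(b,d) ∨ ¬M(b,b))) ∧ (∀g ¬P(g))
Extract every quantifier outward, since the variables are now distinct and don't occur free across branches:
  ∀f ∀a ∃b ∃d ∀g ((¬J(f,a) ∨ M(a,f)) ∧ (M(b,d) ∨ ¬M(b,b)) ∧ ¬P(g))
The quantifier ∀b sits under an odd number of negations (counting the antecedent side of each →), so it flips to ∃b.

existential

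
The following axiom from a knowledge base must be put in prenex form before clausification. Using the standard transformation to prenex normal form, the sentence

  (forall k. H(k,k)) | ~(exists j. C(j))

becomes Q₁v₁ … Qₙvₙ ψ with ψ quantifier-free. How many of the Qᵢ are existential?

Drive negations inward (¬∀x A ≡ ∃x ¬A, ¬∃x A ≡ ∀x ¬A, De Morgan for ∧/∨):
  (forall k. H(k,k)) | (forall j. ~C(j))
Finally move all quantifiers to the prefix:
  forall k. forall j. (H(k,k) | ~C(j))
The prefix is forall k forall j: 2 universal, 0 existential.

0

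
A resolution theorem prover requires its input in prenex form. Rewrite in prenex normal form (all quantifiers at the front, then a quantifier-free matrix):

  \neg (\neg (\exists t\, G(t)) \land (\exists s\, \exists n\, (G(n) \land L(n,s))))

Drive negations inward (¬∀x A ≡ ∃x ¬A, ¬∃x A ≡ ∀x ¬A, De Morgan for ∧/∨):
  (\exists t\, G(t)) \lor (\forall s\, \forall n\, (\neg G(n) \lor \neg L(n,s)))
All bound variables are already distinct, so no renaming is needed.
Pull the quantifiers to the front (each side's bound variable is not free in the other side):
  \exists t\, \forall s\, \forall n\, (G(t) \lor \neg G(n) \lor \neg L(n,s))

\exists t\, \forall s\, \forall n\, (G(t) \lor \neg G(n) \lor \neg L(n,s))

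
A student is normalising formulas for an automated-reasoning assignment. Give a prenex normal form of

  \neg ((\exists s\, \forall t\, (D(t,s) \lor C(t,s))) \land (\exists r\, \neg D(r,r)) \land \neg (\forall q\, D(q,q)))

\forall s\, \exists t\, \forall r\, \forall q\, (\neg D(t,s) \land \neg C(t,s) \lor D(r,r) \lor D(q,q))

Drive negations inward (¬∀x A ≡ ∃x ¬A, ¬∃x A ≡ ∀x ¬A, De Morgan for ∧/∨):
  (\forall s\, \exists t\, (\neg D(t,s) \land \neg C(t,s))) \lor (\forall r\, D(r,r)) \lor (\forall q\, D(q,q))
Extract every quantifier outward, since the variables are now distinct and don't occur free across branches:
  \forall s\, \exists t\, \forall r\, \forall q\, (\neg D(t,s) \land \neg C(t,s) \lor D(r,r) \lor D(q,q))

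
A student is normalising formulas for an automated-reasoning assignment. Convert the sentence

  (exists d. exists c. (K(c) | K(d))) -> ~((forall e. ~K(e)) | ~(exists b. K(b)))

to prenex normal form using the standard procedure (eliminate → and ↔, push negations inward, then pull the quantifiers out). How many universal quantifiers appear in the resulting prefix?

Rewrite implications/biconditionals: A → B as ¬A ∨ B.
  ~(exists d. exists c. (K(c) | K(d))) | ~((forall e. ~K(e)) | ~(exists b. K(b)))
Push ¬ through the quantifiers and connectives to reach negation normal form:
  (forall d. forall c. (~K(c) & ~K(d))) | (exists e. K(e)) & (exists b. K(b))
All bound variables are already distinct, so no renaming is needed.
Finally move all quantifiers to the prefix:
  forall d. forall c. exists e. exists b. (~K(c) & ~K(d) | K(e) & K(b))
The prefix is forall d forall c exists e exists b: 2 universal, 2 existential.

2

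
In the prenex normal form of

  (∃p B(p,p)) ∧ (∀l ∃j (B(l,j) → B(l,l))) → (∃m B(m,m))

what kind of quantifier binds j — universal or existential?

universal

Rewrite implications/biconditionals: A → B as ¬A ∨ B.
  ¬((∃p B(p,p)) ∧ (∀l ∃j (¬B(l,j) ∨ B(l,l)))) ∨ (∃m B(m,m))
Move each ¬ inward, flipping quantifiers it crosses:
  (∀p ¬B(p,p)) ∨ (∃l ∀j (B(l,j) ∧ ¬B(l,l))) ∨ (∃m B(m,m))
Extract every quantifier outward, since the variables are now distinct and don't occur free across branches:
  ∀p ∃l ∀j ∃m (¬B(p,p) ∨ B(l,j) ∧ ¬B(l,l) ∨ B(m,m))
The quantifier ∃j sits under an odd number of negations (counting the antecedent side of each →), so it flips to ∀j.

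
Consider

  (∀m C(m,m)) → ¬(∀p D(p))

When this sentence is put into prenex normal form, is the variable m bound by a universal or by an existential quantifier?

Eliminate → and ↔ using ¬ and ∨.
  ¬(∀m C(m,m)) ∨ ¬(∀p D(p))
Drive negations inward (¬∀x A ≡ ∃x ¬A, ¬∃x A ≡ ∀x ¬A, De Morgan for ∧/∨):
  (∃m ¬C(m,m)) ∨ (∃p ¬D(p))
All bound variables are already distinct, so no renaming is needed.
Finally move all quantifiers to the prefix:
  ∃m ∃p (¬C(m,m) ∨ ¬D(p))
The quantifier ∀m sits under an odd number of negations (counting the antecedent side of each →), so it flips to ∃m.

existential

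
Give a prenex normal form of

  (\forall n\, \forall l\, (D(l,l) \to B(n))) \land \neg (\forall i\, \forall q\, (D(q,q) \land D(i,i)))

Rewrite implications/biconditionals: A → B as ¬A ∨ B.
  (\forall n\, \forall l\, (\neg D(l,l) \lor B(n))) \land \neg (\forall i\, \forall q\, (D(q,q) \land D(i,i)))
Push ¬ through the quantifiers and connectives to reach negation normal form:
  (\forall n\, \forall l\, (\neg D(l,l) \lor B(n))) \land (\exists i\, \exists q\, (\neg D(q,q) \lor \neg D(i,i)))
Extract every quantifier outward, since the variables are now distinct and don't occur free across branches:
  \forall n\, \forall l\, \exists i\, \exists q\, ((\neg D(l,l) \lor B(n)) \land (\neg D(q,q) \lor \neg D(i,i)))

\forall n\, \forall l\, \exists i\, \exists q\, ((\neg D(l,l) \lor B(n)) \land (\neg D(q,q) \lor \neg D(i,i)))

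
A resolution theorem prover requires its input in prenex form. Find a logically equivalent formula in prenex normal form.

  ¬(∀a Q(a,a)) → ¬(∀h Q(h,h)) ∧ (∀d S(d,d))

∀a ∃h ∀d (Q(a,a) ∨ ¬Q(h,h) ∧ S(d,d))

Eliminate → and ↔ using ¬ and ∨.
  ¬¬(∀a Q(a,a)) ∨ ¬(∀h Q(h,h)) ∧ (∀d S(d,d))
Drive negations inward (¬∀x A ≡ ∃x ¬A, ¬∃x A ≡ ∀x ¬A, De Morgan for ∧/∨):
  (∀a Q(a,a)) ∨ (∃h ¬Q(h,h)) ∧ (∀d S(d,d))
Finally move all quantifiers to the prefix:
  ∀a ∃h ∀d (Q(a,a) ∨ ¬Q(h,h) ∧ S(d,d))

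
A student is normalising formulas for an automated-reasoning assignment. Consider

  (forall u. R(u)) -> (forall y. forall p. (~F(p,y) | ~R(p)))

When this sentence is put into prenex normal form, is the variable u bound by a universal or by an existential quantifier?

Eliminate → and ↔ using ¬ and ∨.
  ~(forall u. R(u)) | (forall y. forall p. (~F(p,y) | ~R(p)))
Push ¬ through the quantifiers and connectives to reach negation normal form:
  (exists u. ~R(u)) | (forall y. forall p. (~F(p,y) | ~R(p)))
Pull the quantifiers to the front (each side's bound variable is not free in the other side):
  exists u. forall y. forall p. (~R(u) | ~F(p,y) | ~R(p))
The quantifier forall u sits under an odd number of negations (counting the antecedent side of each →), so it flips to exists u.

existential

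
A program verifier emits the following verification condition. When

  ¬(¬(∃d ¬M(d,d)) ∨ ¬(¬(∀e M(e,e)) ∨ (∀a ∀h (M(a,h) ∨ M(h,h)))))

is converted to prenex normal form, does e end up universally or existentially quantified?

existential

Move each ¬ inward, flipping quantifiers it crosses:
  (∃d ¬M(d,d)) ∧ ((∃e ¬M(e,e)) ∨ (∀a ∀h (M(a,h) ∨ M(h,h))))
All bound variables are already distinct, so no renaming is needed.
Extract every quantifier outward, since the variables are now distinct and don't occur free across branches:
  ∃d ∃e ∀a ∀h (¬M(d,d) ∧ (¬M(e,e) ∨ M(a,h) ∨ M(h,h)))
The quantifier ∀e sits under an odd number of negations, so it flips to ∃e.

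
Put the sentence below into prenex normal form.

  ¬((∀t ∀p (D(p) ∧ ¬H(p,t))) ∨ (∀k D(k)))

Drive negations inward (¬∀x A ≡ ∃x ¬A, ¬∃x A ≡ ∀x ¬A, De Morgan for ∧/∨):
  (∃t ∃p (¬D(p) ∨ H(p,t))) ∧ (∃k ¬D(k))
Extract every quantifier outward, since the variables are now distinct and don't occur free across branches:
  ∃t ∃p ∃k ((¬D(p) ∨ H(p,t)) ∧ ¬D(k))

∃t ∃p ∃k ((¬D(p) ∨ H(p,t)) ∧ ¬D(k))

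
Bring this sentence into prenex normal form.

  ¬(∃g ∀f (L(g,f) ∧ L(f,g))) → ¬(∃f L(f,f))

∃g ∀f ∀y1 (L(g,f) ∧ L(f,g) ∨ ¬L(y1,y1))

First replace A → B with ¬A ∨ B.
  ¬¬(∃g ∀f (L(g,f) ∧ L(f,g))) ∨ ¬(∃f L(f,f))
Move each ¬ inward, flipping quantifiers it crosses:
  (∃g ∀f (L(g,f) ∧ L(f,g))) ∨ (∀f ¬L(f,f))
Rename bound variables to avoid capture: f↦y1.
  (∃g ∀f (L(g,f) ∧ L(f,g))) ∨ (∀y1 ¬L(y1,y1))
Finally move all quantifiers to the prefix:
  ∃g ∀f ∀y1 (L(g,f) ∧ L(f,g) ∨ ¬L(y1,y1))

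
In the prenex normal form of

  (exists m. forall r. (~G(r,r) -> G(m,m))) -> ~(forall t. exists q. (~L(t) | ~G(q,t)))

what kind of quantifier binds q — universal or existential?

Eliminate → and ↔ using ¬ and ∨.
  ~(exists m. forall r. (~~G(r,r) | G(m,m))) | ~(forall t. exists q. (~L(t) | ~G(q,t)))
Drive negations inward (¬∀x A ≡ ∃x ¬A, ¬∃x A ≡ ∀x ¬A, De Morgan for ∧/∨):
  (forall m. exists r. (~G(r,r) & ~G(m,m))) | (exists t. forall q. (L(t) & G(q,t)))
All bound variables are already distinct, so no renaming is needed.
Pull the quantifiers to the front (each side's bound variable is not free in the other side):
  forall m. exists r. exists t. forall q. (~G(r,r) & ~G(m,m) | L(t) & G(q,t))
The quantifier exists q sits under an odd number of negations (counting the antecedent side of each →), so it flips to forall q.

universal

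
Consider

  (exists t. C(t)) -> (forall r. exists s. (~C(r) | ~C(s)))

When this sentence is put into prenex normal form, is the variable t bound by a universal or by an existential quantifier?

First replace A → B with ¬A ∨ B.
  ~(exists t. C(t)) | (forall r. exists s. (~C(r) | ~C(s)))
Drive negations inward (¬∀x A ≡ ∃x ¬A, ¬∃x A ≡ ∀x ¬A, De Morgan for ∧/∨):
  (forall t. ~C(t)) | (forall r. exists s. (~C(r) | ~C(s)))
All bound variables are already distinct, so no renaming is needed.
Extract every quantifier outward, since the variables are now distinct and don't occur free across branches:
  forall t. forall r. exists s. (~C(t) | ~C(r) | ~C(s))
The quantifier exists t sits under an odd number of negations (counting the antecedent side of each →), so it flips to forall t.

universal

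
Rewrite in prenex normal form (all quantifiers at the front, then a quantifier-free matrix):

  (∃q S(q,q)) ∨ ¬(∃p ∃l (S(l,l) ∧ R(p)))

∃q ∀p ∀l (S(q,q) ∨ ¬S(l,l) ∨ ¬R(p))

Push ¬ through the quantifiers and connectives to reach negation normal form:
  (∃q S(q,q)) ∨ (∀p ∀l (¬S(l,l) ∨ ¬R(p)))
All bound variables are already distinct, so no renaming is needed.
Extract every quantifier outward, since the variables are now distinct and don't occur free across branches:
  ∃q ∀p ∀l (S(q,q) ∨ ¬S(l,l) ∨ ¬R(p))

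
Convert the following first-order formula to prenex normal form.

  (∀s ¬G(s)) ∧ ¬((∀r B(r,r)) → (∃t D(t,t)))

∀s ∀r ∀t (¬G(s) ∧ B(r,r) ∧ ¬D(t,t))

First replace A → B with ¬A ∨ B.
  (∀s ¬G(s)) ∧ ¬(¬(∀r B(r,r)) ∨ (∃t D(t,t)))
Push ¬ through the quantifiers and connectives to reach negation normal form:
  (∀s ¬G(s)) ∧ (∀r B(r,r)) ∧ (∀t ¬D(t,t))
All bound variables are already distinct, so no renaming is needed.
Finally move all quantifiers to the prefix:
  ∀s ∀r ∀t (¬G(s) ∧ B(r,r) ∧ ¬D(t,t))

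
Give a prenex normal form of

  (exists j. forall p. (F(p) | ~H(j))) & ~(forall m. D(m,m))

exists j. forall p. exists m. ((F(p) | ~H(j)) & ~D(m,m))

Move each ¬ inward, flipping quantifiers it crosses:
  (exists j. forall p. (F(p) | ~H(j))) & (exists m. ~D(m,m))
Extract every quantifier outward, since the variables are now distinct and don't occur free across branches:
  exists j. forall p. exists m. ((F(p) | ~H(j)) & ~D(m,m))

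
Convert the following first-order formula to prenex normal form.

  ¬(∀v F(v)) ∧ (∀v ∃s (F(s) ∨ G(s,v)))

∃v ∀c ∃s (¬F(v) ∧ (F(s) ∨ G(s,c)))

Move each ¬ inward, flipping quantifiers it crosses:
  (∃v ¬F(v)) ∧ (∀v ∃s (F(s) ∨ G(s,v)))
Rename bound variables to avoid capture: v↦c.
  (∃v ¬F(v)) ∧ (∀c ∃s (F(s) ∨ G(s,c)))
Finally move all quantifiers to the prefix:
  ∃v ∀c ∃s (¬F(v) ∧ (F(s) ∨ G(s,c)))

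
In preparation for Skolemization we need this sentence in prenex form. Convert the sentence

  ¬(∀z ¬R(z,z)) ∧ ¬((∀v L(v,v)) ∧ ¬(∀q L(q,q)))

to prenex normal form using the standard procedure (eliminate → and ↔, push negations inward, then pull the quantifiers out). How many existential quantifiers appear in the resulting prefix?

Push ¬ through the quantifiers and connectives to reach negation normal form:
  (∃z R(z,z)) ∧ ((∃v ¬L(v,v)) ∨ (∀q L(q,q)))
All bound variables are already distinct, so no renaming is needed.
Extract every quantifier outward, since the variables are now distinct and don't occur free across branches:
  ∃z ∃v ∀q (R(z,z) ∧ (¬L(v,v) ∨ L(q,q)))
The prefix is ∃z ∃v ∀q: 1 universal, 2 existential.

2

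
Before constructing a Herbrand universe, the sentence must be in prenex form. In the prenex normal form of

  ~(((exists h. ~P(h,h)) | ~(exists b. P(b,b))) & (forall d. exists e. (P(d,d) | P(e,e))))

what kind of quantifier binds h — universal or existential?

Drive negations inward (¬∀x A ≡ ∃x ¬A, ¬∃x A ≡ ∀x ¬A, De Morgan for ∧/∨):
  (forall h. P(h,h)) & (exists b. P(b,b)) | (exists d. forall e. (~P(d,d) & ~P(e,e)))
All bound variables are already distinct, so no renaming is needed.
Pull the quantifiers to the front (each side's bound variable is not free in the other side):
  forall h. exists b. exists d. forall e. (P(h,h) & P(b,b) | ~P(d,d) & ~P(e,e))
The quantifier exists h sits under an odd number of negations, so it flips to forall h.

universal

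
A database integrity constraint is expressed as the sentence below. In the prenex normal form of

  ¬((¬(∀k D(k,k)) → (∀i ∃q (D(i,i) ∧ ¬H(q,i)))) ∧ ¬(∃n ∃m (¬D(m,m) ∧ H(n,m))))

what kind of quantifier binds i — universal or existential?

existential

Rewrite implications/biconditionals: A → B as ¬A ∨ B.
  ¬((¬¬(∀k D(k,k)) ∨ (∀i ∃q (D(i,i) ∧ ¬H(q,i)))) ∧ ¬(∃n ∃m (¬D(m,m) ∧ H(n,m))))
Drive negations inward (¬∀x A ≡ ∃x ¬A, ¬∃x A ≡ ∀x ¬A, De Morgan for ∧/∨):
  (∃k ¬D(k,k)) ∧ (∃i ∀q (¬D(i,i) ∨ H(q,i))) ∨ (∃n ∃m (¬D(m,m) ∧ H(n,m)))
Finally move all quantifiers to the prefix:
  ∃k ∃i ∀q ∃n ∃m (¬D(k,k) ∧ (¬D(i,i) ∨ H(q,i)) ∨ ¬D(m,m) ∧ H(n,m))
The quantifier ∀i sits under an odd number of negations (counting the antecedent side of each →), so it flips to ∃i.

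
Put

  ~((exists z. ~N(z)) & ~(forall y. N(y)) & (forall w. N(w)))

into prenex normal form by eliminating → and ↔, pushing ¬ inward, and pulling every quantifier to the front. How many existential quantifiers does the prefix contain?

Drive negations inward (¬∀x A ≡ ∃x ¬A, ¬∃x A ≡ ∀x ¬A, De Morgan for ∧/∨):
  (forall z. N(z)) | (forall y. N(y)) | (exists w. ~N(w))
All bound variables are already distinct, so no renaming is needed.
Pull the quantifiers to the front (each side's bound variable is not free in the other side):
  forall z. forall y. exists w. (N(z) | N(y) | ~N(w))
The prefix is forall z forall y exists w: 2 universal, 1 existential.

1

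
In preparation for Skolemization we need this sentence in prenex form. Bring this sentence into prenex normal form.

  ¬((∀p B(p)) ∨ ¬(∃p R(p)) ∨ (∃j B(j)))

∃p ∃u1 ∀j (¬B(p) ∧ R(u1) ∧ ¬B(j))

Drive negations inward (¬∀x A ≡ ∃x ¬A, ¬∃x A ≡ ∀x ¬A, De Morgan for ∧/∨):
  (∃p ¬B(p)) ∧ (∃p R(p)) ∧ (∀j ¬B(j))
Rename bound variables to avoid capture: p↦u1.
  (∃p ¬B(p)) ∧ (∃u1 R(u1)) ∧ (∀j ¬B(j))
Finally move all quantifiers to the prefix:
  ∃p ∃u1 ∀j (¬B(p) ∧ R(u1) ∧ ¬B(j))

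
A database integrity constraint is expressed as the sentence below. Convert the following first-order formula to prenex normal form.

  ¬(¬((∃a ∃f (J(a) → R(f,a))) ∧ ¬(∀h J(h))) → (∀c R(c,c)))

First replace A → B with ¬A ∨ B.
  ¬(¬¬((∃a ∃f (¬J(a) ∨ R(f,a))) ∧ ¬(∀h J(h))) ∨ (∀c R(c,c)))
Push ¬ through the quantifiers and connectives to reach negation normal form:
  ((∀a ∀f (J(a) ∧ ¬R(f,a))) ∨ (∀h J(h))) ∧ (∃c ¬R(c,c))
Pull the quantifiers to the front (each side's bound variable is not free in the other side):
  ∀a ∀f ∀h ∃c ((J(a) ∧ ¬R(f,a) ∨ J(h)) ∧ ¬R(c,c))

∀a ∀f ∀h ∃c ((J(a) ∧ ¬R(f,a) ∨ J(h)) ∧ ¬R(c,c))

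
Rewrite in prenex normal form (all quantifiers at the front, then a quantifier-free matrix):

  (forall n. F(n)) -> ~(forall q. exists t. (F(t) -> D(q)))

exists n. exists q. forall t. (~F(n) | F(t) & ~D(q))

Rewrite implications/biconditionals: A → B as ¬A ∨ B.
  ~(forall n. F(n)) | ~(forall q. exists t. (~F(t) | D(q)))
Drive negations inward (¬∀x A ≡ ∃x ¬A, ¬∃x A ≡ ∀x ¬A, De Morgan for ∧/∨):
  (exists n. ~F(n)) | (exists q. forall t. (F(t) & ~D(q)))
All bound variables are already distinct, so no renaming is needed.
Finally move all quantifiers to the prefix:
  exists n. exists q. forall t. (~F(n) | F(t) & ~D(q))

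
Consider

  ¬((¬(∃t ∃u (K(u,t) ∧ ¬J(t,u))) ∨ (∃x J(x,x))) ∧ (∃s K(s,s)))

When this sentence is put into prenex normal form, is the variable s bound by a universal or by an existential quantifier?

Push ¬ through the quantifiers and connectives to reach negation normal form:
  (∃t ∃u (K(u,t) ∧ ¬J(t,u))) ∧ (∀x ¬J(x,x)) ∨ (∀s ¬K(s,s))
Finally move all quantifiers to the prefix:
  ∃t ∃u ∀x ∀s (K(u,t) ∧ ¬J(t,u) ∧ ¬J(x,x) ∨ ¬K(s,s))
The quantifier ∃s sits under an odd number of negations, so it flips to ∀s.

universal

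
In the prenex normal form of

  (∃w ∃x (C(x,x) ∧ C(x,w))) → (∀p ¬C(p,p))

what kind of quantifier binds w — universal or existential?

Rewrite implications/biconditionals: A → B as ¬A ∨ B.
  ¬(∃w ∃x (C(x,x) ∧ C(x,w))) ∨ (∀p ¬C(p,p))
Push ¬ through the quantifiers and connectives to reach negation normal form:
  (∀w ∀x (¬C(x,x) ∨ ¬C(x,w))) ∨ (∀p ¬C(p,p))
Extract every quantifier outward, since the variables are now distinct and don't occur free across branches:
  ∀w ∀x ∀p (¬C(x,x) ∨ ¬C(x,w) ∨ ¬C(p,p))
The quantifier ∃w sits under an odd number of negations (counting the antecedent side of each →), so it flips to ∀w.

universal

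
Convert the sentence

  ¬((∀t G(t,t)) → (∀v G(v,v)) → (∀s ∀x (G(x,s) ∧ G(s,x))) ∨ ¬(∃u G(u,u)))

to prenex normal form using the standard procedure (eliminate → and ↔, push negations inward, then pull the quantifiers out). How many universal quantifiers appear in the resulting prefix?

Eliminate → and ↔ using ¬ and ∨.
  ¬(¬(∀t G(t,t)) ∨ ¬(∀v G(v,v)) ∨ (∀s ∀x (G(x,s) ∧ G(s,x))) ∨ ¬(∃u G(u,u)))
Drive negations inward (¬∀x A ≡ ∃x ¬A, ¬∃x A ≡ ∀x ¬A, De Morgan for ∧/∨):
  (∀t G(t,t)) ∧ (∀v G(v,v)) ∧ (∃s ∃x (¬G(x,s) ∨ ¬G(s,x))) ∧ (∃u G(u,u))
Finally move all quantifiers to the prefix:
  ∀t ∀v ∃s ∃x ∃u (G(t,t) ∧ G(v,v) ∧ (¬G(x,s) ∨ ¬G(s,x)) ∧ G(u,u))
The prefix is ∀t ∀v ∃s ∃x ∃u: 2 universal, 3 existential.

2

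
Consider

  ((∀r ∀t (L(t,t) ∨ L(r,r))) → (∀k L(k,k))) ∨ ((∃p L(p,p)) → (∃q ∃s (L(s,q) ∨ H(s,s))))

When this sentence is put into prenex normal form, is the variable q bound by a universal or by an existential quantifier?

existential

Eliminate → and ↔ using ¬ and ∨.
  ¬(∀r ∀t (L(t,t) ∨ L(r,r))) ∨ (∀k L(k,k)) ∨ ¬(∃p L(p,p)) ∨ (∃q ∃s (L(s,q) ∨ H(s,s)))
Move each ¬ inward, flipping quantifiers it crosses:
  (∃r ∃t (¬L(t,t) ∧ ¬L(r,r))) ∨ (∀k L(k,k)) ∨ (∀p ¬L(p,p)) ∨ (∃q ∃s (L(s,q) ∨ H(s,s)))
All bound variables are already distinct, so no renaming is needed.
Extract every quantifier outward, since the variables are now distinct and don't occur free across branches:
  ∃r ∃t ∀k ∀p ∃q ∃s (¬L(t,t) ∧ ¬L(r,r) ∨ L(k,k) ∨ ¬L(p,p) ∨ L(s,q) ∨ H(s,s))
The quantifier ∃q sits under an even number of negations (counting the antecedent side of each →), so it remains existential.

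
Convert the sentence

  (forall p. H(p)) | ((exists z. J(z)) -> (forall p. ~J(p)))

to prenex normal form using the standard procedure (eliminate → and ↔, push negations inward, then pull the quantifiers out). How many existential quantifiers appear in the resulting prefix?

First replace A → B with ¬A ∨ B.
  (forall p. H(p)) | ~(exists z. J(z)) | (forall p. ~J(p))
Move each ¬ inward, flipping quantifiers it crosses:
  (forall p. H(p)) | (forall z. ~J(z)) | (forall p. ~J(p))
Give each quantifier a distinct variable: p↦c.
  (forall p. H(p)) | (forall z. ~J(z)) | (forall c. ~J(c))
Finally move all quantifiers to the prefix:
  forall p. forall z. forall c. (H(p) | ~J(z) | ~J(c))
The prefix is forall p forall z forall c: 3 universal, 0 existential.

0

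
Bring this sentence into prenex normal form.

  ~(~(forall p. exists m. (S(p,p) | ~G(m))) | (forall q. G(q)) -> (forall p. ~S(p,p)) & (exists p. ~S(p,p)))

exists p. forall m. forall q. exists z. forall z1. ((~S(p,p) & G(m) | G(q)) & (S(z,z) | S(z1,z1)))

Eliminate → and ↔ using ¬ and ∨.
  ~(~(~(forall p. exists m. (S(p,p) | ~G(m))) | (forall q. G(q))) | (forall p. ~S(p,p)) & (exists p. ~S(p,p)))
Drive negations inward (¬∀x A ≡ ∃x ¬A, ¬∃x A ≡ ∀x ¬A, De Morgan for ∧/∨):
  ((exists p. forall m. (~S(p,p) & G(m))) | (forall q. G(q))) & ((exists p. S(p,p)) | (forall p. S(p,p)))
Give each quantifier a distinct variable: p↦z, p↦z1.
  ((exists p. forall m. (~S(p,p) & G(m))) | (forall q. G(q))) & ((exists z. S(z,z)) | (forall z1. S(z1,z1)))
Pull the quantifiers to the front (each side's bound variable is not free in the other side):
  exists p. forall m. forall q. exists z. forall z1. ((~S(p,p) & G(m) | G(q)) & (S(z,z) | S(z1,z1)))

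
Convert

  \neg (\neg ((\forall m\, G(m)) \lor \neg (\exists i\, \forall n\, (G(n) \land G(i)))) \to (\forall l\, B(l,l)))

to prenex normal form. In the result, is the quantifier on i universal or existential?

First replace A → B with ¬A ∨ B.
  \neg (\neg \neg ((\forall m\, G(m)) \lor \neg (\exists i\, \forall n\, (G(n) \land G(i)))) \lor (\forall l\, B(l,l)))
Drive negations inward (¬∀x A ≡ ∃x ¬A, ¬∃x A ≡ ∀x ¬A, De Morgan for ∧/∨):
  (\exists m\, \neg G(m)) \land (\exists i\, \forall n\, (G(n) \land G(i))) \land (\exists l\, \neg B(l,l))
All bound variables are already distinct, so no renaming is needed.
Extract every quantifier outward, since the variables are now distinct and don't occur free across branches:
  \exists m\, \exists i\, \forall n\, \exists l\, (\neg G(m) \land G(n) \land G(i) \land \neg B(l,l))
The quantifier \exists i sits under an even number of negations (counting the antecedent side of each →), so it remains existential.

existential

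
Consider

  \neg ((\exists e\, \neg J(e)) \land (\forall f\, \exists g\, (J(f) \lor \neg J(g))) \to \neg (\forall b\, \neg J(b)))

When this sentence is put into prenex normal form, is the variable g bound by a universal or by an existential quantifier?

existential

First replace A → B with ¬A ∨ B.
  \neg (\neg ((\exists e\, \neg J(e)) \land (\forall f\, \exists g\, (J(f) \lor \neg J(g)))) \lor \neg (\forall b\, \neg J(b)))
Move each ¬ inward, flipping quantifiers it crosses:
  (\exists e\, \neg J(e)) \land (\forall f\, \exists g\, (J(f) \lor \neg J(g))) \land (\forall b\, \neg J(b))
All bound variables are already distinct, so no renaming is needed.
Extract every quantifier outward, since the variables are now distinct and don't occur free across branches:
  \exists e\, \forall f\, \exists g\, \forall b\, (\neg J(e) \land (J(f) \lor \neg J(g)) \land \neg J(b))
The quantifier \exists g sits under an even number of negations (counting the antecedent side of each →), so it remains existential.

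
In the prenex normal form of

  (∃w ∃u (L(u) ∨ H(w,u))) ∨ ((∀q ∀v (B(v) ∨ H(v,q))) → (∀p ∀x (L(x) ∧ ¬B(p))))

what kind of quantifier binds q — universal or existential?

Eliminate → and ↔ using ¬ and ∨.
  (∃w ∃u (L(u) ∨ H(w,u))) ∨ ¬(∀q ∀v (B(v) ∨ H(v,q))) ∨ (∀p ∀x (L(x) ∧ ¬B(p)))
Drive negations inward (¬∀x A ≡ ∃x ¬A, ¬∃x A ≡ ∀x ¬A, De Morgan for ∧/∨):
  (∃w ∃u (L(u) ∨ H(w,u))) ∨ (∃q ∃v (¬B(v) ∧ ¬H(v,q))) ∨ (∀p ∀x (L(x) ∧ ¬B(p)))
Pull the quantifiers to the front (each side's bound variable is not free in the other side):
  ∃w ∃u ∃q ∃v ∀p ∀x (L(u) ∨ H(w,u) ∨ ¬B(v) ∧ ¬H(v,q) ∨ L(x) ∧ ¬B(p))
The quantifier ∀q sits under an odd number of negations (counting the antecedent side of each →), so it flips to ∃q.

existential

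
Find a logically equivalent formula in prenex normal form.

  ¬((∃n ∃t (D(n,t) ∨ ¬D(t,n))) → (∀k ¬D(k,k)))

First replace A → B with ¬A ∨ B.
  ¬(¬(∃n ∃t (D(n,t) ∨ ¬D(t,n))) ∨ (∀k ¬D(k,k)))
Push ¬ through the quantifiers and connectives to reach negation normal form:
  (∃n ∃t (D(n,t) ∨ ¬D(t,n))) ∧ (∃k D(k,k))
All bound variables are already distinct, so no renaming is needed.
Extract every quantifier outward, since the variables are now distinct and don't occur free across branches:
  ∃n ∃t ∃k ((D(n,t) ∨ ¬D(t,n)) ∧ D(k,k))

∃n ∃t ∃k ((D(n,t) ∨ ¬D(t,n)) ∧ D(k,k))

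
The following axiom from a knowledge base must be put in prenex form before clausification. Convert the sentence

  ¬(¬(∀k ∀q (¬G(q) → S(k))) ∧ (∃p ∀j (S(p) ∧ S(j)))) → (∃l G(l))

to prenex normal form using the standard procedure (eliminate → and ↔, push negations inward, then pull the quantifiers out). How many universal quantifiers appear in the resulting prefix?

Rewrite implications/biconditionals: A → B as ¬A ∨ B.
  ¬¬(¬(∀k ∀q (¬¬G(q) ∨ S(k))) ∧ (∃p ∀j (S(p) ∧ S(j)))) ∨ (∃l G(l))
Push ¬ through the quantifiers and connectives to reach negation normal form:
  (∃k ∃q (¬G(q) ∧ ¬S(k))) ∧ (∃p ∀j (S(p) ∧ S(j))) ∨ (∃l G(l))
All bound variables are already distinct, so no renaming is needed.
Extract every quantifier outward, since the variables are now distinct and don't occur free across branches:
  ∃k ∃q ∃p ∀j ∃l (¬G(q) ∧ ¬S(k) ∧ S(p) ∧ S(j) ∨ G(l))
The prefix is ∃k ∃q ∃p ∀j ∃l: 1 universal, 4 existential.

1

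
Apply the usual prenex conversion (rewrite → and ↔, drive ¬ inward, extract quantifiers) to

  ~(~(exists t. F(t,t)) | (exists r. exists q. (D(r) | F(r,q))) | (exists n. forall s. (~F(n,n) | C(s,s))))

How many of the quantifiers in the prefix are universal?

3

Move each ¬ inward, flipping quantifiers it crosses:
  (exists t. F(t,t)) & (forall r. forall q. (~D(r) & ~F(r,q))) & (forall n. exists s. (F(n,n) & ~C(s,s)))
All bound variables are already distinct, so no renaming is needed.
Pull the quantifiers to the front (each side's bound variable is not free in the other side):
  exists t. forall r. forall q. forall n. exists s. (F(t,t) & ~D(r) & ~F(r,q) & F(n,n) & ~C(s,s))
The prefix is exists t forall r forall q forall n exists s: 3 universal, 2 existential.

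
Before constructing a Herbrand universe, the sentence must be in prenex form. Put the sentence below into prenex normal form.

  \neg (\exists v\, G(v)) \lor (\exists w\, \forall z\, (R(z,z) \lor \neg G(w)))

\forall v\, \exists w\, \forall z\, (\neg G(v) \lor R(z,z) \lor \neg G(w))

Push ¬ through the quantifiers and connectives to reach negation normal form:
  (\forall v\, \neg G(v)) \lor (\exists w\, \forall z\, (R(z,z) \lor \neg G(w)))
Pull the quantifiers to the front (each side's bound variable is not free in the other side):
  \forall v\, \exists w\, \forall z\, (\neg G(v) \lor R(z,z) \lor \neg G(w))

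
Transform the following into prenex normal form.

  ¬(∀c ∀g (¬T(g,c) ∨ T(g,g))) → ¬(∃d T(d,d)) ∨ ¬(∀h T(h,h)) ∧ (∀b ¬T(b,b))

∀c ∀g ∀d ∃h ∀b (¬T(g,c) ∨ T(g,g) ∨ ¬T(d,d) ∨ ¬T(h,h) ∧ ¬T(b,b))

Eliminate → and ↔ using ¬ and ∨.
  ¬¬(∀c ∀g (¬T(g,c) ∨ T(g,g))) ∨ ¬(∃d T(d,d)) ∨ ¬(∀h T(h,h)) ∧ (∀b ¬T(b,b))
Move each ¬ inward, flipping quantifiers it crosses:
  (∀c ∀g (¬T(g,c) ∨ T(g,g))) ∨ (∀d ¬T(d,d)) ∨ (∃h ¬T(h,h)) ∧ (∀b ¬T(b,b))
All bound variables are already distinct, so no renaming is needed.
Pull the quantifiers to the front (each side's bound variable is not free in the other side):
  ∀c ∀g ∀d ∃h ∀b (¬T(g,c) ∨ T(g,g) ∨ ¬T(d,d) ∨ ¬T(h,h) ∧ ¬T(b,b))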